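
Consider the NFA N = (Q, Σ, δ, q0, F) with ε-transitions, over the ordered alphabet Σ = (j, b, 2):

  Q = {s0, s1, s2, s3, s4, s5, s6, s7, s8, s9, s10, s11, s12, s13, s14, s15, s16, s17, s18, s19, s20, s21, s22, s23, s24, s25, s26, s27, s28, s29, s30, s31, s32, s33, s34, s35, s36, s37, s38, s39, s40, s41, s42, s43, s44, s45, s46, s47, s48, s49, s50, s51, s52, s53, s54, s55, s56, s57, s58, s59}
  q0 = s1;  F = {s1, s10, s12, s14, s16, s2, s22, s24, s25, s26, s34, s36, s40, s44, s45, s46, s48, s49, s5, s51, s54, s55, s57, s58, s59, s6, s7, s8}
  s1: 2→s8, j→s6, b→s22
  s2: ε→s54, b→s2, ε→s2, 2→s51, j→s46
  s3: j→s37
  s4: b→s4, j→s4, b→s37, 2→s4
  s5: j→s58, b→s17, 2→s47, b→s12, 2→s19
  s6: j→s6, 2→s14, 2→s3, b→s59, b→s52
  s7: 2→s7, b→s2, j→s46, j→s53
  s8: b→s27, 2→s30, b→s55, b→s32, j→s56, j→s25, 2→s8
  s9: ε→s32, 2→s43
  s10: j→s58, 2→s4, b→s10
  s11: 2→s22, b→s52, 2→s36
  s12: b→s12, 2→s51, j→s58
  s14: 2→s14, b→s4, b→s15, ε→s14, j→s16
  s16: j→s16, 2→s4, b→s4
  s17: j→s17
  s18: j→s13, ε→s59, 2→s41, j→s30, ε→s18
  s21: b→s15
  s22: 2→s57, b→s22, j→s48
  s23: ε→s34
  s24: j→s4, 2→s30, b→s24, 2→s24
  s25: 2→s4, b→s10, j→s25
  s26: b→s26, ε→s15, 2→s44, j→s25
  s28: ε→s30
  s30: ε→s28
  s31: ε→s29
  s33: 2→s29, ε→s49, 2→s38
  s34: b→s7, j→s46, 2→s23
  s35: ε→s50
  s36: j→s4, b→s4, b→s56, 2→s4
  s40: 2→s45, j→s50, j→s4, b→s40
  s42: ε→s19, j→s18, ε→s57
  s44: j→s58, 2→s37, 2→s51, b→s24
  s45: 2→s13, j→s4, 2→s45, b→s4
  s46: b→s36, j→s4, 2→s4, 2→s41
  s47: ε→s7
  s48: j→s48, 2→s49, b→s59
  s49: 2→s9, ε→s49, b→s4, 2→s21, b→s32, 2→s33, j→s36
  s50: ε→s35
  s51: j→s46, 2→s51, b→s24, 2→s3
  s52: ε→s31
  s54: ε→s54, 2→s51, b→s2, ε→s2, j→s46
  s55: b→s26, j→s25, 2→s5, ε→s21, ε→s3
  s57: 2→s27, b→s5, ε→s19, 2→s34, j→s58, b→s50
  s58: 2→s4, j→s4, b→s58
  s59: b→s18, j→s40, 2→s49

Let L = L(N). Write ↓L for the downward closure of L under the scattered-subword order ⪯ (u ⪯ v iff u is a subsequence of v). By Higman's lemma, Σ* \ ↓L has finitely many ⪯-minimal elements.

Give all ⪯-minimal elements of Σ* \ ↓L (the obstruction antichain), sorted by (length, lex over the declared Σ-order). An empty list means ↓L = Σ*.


|Q|=60, |F|=28, |δ|=147 (24 ε).
min D↑ (28 st, q0=0, F={13}): 0:j→1,b→2,2→3 1:j→1,b→4,2→5 2:j→6,b→2,2→7 3:j→8,b→9,2→3 4:j→10,b→4,2→11 5:j→12,b→13,2→5 6:j→6,b→4,2→11 7:j→14,b→15,2→16 8:j→8,b→17,2→13 9:j→8,b→18,2→15 10:j→13,b→10,2→19 11:j→20,b→13,2→11 12:j→12,b→13,2→13 13:j→13,b→13,2→13 14:j→13,b→14,2→13 15:j→14,b→21,2→22 16:j→23,b→22,2→16 17:j→14,b→17,2→13 18:j→8,b→18,2→24 19:j→13,b→13,2→19 20:j→13,b→13,2→13 21:j→14,b→21,2→25 22:j→23,b→26,2→22 23:j→13,b→20,2→13 24:j→14,b→27,2→25 25:j→23,b→27,2→25 26:j→23,b→26,2→25 27:j→13,b→27,2→27.
'j2b': run [55, 36, 19, 5] end={s15,s32,s37,s4,s56} — reject; 3/3 del acc.
'2j2': run [55, 46, 12, 3] end={s37,s4,s41} rej; 3/3 del acc.
'jbjj': N↓-sim [55, 36, 27, 12, 4] end={s35,s37,s4,s50} rej; 4/4 deletions ∈↓L.
'b2jj': N↓-sim [55, 50, 39, 9, 3] end={s17,s37,s4} ∉↓L; 4/4 del acc.
'b22jbb': N↓-sim [55, 50, 39, 31, 7, 4, 3] end={s37,s4,s56} ∉↓L; 6/6 deletions ∈↓L.
'2bb2bj': |S_i|=[55, 46, 32, 21, 13, 8, 2] end={s37,s4} rej; 6/6 deletions ∈↓L.
6 minimals (antichain).

min(Σ*\↓L) = [j2b, 2j2, jbjj, b2jj, b22jbb, 2bb2bj].


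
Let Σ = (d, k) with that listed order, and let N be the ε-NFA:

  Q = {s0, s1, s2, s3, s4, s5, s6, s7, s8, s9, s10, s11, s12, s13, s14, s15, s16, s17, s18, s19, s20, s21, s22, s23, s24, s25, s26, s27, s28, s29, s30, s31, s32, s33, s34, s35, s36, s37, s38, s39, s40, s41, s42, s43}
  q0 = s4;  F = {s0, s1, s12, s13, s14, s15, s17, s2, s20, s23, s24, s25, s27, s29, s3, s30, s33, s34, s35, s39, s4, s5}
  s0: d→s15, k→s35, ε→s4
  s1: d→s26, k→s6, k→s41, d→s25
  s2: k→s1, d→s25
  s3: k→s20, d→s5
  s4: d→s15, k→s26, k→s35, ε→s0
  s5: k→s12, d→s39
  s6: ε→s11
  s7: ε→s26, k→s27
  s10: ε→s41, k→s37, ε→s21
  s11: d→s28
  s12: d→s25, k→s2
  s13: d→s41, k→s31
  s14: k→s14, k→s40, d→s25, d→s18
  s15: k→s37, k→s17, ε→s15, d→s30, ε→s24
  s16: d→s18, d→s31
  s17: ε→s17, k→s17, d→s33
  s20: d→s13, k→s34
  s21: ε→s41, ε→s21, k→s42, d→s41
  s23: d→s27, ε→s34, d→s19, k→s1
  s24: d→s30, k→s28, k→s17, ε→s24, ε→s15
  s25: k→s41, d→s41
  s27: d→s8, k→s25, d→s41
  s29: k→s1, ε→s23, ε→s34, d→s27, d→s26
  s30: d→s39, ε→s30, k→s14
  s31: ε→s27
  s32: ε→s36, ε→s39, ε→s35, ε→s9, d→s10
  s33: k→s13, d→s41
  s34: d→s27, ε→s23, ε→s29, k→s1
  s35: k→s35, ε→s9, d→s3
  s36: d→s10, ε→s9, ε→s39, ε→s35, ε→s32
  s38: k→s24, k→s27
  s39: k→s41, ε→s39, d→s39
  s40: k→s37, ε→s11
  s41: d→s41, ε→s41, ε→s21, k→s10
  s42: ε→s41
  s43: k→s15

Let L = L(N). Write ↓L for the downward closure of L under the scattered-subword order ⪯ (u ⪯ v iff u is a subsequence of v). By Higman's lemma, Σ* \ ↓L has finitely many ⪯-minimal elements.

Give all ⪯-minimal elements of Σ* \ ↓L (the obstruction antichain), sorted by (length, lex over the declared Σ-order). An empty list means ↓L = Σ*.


A = [dddk, dkdd, kdkkkk].

|Q|=44, |F|=22, |δ|=103 (34 ε).
min D↑ (19 st, q0=0, F={11}): 0:d→1,k→2 1:d→3,k→4 2:d→5,k→2 3:d→6,k→7 4:d→8,k→4 5:d→9,k→10 6:d→6,k→11 7:d→12,k→7 8:d→11,k→13 9:d→6,k→14 10:d→13,k→15 11:d→11,k→11 12:d→11,k→11 13:d→11,k→16 14:d→12,k→17 15:d→16,k→18 16:d→11,k→12 17:d→12,k→18 18:d→12,k→11 [Hopcroft].
'dddk': run [37, 33, 25, 11, 5] end={s10,s21,s37,s41,s42} — reject; 4/4 deletions ∈↓L.
'dkdd': run [37, 33, 27, 15, 6] end={s10,s21,s37,s41,s42,s8} ∉↓L; 4/4 deletions ∈↓L.
'kdkkkk': N↓-sim [37, 32, 27, 22, 19, 11, 8] end={s10,s11,s21,s28,s37,s41,s42,s6} rej; 6/6 deletions ∈↓L.
3 obstructions.


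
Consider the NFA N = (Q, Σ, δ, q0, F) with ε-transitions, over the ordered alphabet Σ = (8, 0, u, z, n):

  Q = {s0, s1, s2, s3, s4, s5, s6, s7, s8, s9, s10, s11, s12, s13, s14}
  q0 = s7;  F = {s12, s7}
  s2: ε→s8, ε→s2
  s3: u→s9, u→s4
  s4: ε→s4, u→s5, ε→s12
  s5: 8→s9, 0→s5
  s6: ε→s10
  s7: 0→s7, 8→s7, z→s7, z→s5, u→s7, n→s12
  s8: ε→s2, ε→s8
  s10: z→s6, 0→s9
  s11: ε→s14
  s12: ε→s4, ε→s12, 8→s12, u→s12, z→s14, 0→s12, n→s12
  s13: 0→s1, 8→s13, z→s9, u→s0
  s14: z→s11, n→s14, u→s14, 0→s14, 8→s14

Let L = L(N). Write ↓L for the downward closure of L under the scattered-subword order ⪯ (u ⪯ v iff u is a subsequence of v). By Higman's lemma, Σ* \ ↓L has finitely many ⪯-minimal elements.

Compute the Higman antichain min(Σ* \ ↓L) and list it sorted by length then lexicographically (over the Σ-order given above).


min(Σ*\↓L) = [nz].

|Q|=15, |F|=2, |δ|=37 (10 ε).
min D↑ (3 st, q0=0, F={2}): 0:8→0,0→0,u→0,z→0,n→1 1:8→1,0→1,u→1,z→2,n→1 2:8→2,0→2,u→2,z→2,n→2 (ε-aug+det+¬).
'nz': run [7, 6, 2] end={s11,s14} ∉↓L; 2/2 single-dels accept.
1 minimals (antichain).


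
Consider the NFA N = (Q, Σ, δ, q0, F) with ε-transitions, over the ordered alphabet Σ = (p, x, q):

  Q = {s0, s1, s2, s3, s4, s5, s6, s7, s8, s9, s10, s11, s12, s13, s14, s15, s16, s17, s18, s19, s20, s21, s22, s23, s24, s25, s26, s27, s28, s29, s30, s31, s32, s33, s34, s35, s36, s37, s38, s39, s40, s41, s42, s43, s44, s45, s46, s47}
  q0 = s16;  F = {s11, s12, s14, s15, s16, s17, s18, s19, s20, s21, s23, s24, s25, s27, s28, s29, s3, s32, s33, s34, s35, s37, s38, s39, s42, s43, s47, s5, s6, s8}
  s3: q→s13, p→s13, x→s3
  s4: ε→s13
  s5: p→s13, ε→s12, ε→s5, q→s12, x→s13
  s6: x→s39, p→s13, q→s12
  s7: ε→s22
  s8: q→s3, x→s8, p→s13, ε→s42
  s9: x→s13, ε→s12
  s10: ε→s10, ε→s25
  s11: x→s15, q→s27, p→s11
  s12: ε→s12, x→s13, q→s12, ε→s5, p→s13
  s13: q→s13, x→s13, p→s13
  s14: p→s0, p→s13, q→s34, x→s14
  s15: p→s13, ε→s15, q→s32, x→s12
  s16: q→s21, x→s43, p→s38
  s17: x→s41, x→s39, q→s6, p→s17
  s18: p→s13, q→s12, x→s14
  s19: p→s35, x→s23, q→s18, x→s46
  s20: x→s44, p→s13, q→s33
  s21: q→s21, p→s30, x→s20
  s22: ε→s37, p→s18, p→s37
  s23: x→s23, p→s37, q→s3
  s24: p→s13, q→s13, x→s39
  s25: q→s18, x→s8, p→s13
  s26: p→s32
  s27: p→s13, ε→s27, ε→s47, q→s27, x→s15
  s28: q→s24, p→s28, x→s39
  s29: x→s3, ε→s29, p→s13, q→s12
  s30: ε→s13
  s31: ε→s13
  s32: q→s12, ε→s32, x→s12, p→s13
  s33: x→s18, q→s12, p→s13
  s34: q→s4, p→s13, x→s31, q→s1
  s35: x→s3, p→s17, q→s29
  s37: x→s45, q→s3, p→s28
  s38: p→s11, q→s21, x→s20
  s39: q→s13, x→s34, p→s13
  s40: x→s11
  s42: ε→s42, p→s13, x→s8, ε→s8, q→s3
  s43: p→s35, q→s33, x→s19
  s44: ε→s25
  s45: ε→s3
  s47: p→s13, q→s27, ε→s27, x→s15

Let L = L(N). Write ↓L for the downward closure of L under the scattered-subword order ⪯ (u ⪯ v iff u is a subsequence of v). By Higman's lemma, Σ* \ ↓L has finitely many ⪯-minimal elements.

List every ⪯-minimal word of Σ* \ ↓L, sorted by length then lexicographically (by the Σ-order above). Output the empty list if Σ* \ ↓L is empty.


A = [qp, pxp, xpxq, xqqx, ppxxx, xxxqq].

|Q|=48, |F|=30, |δ|=125 (23 ε).
min D↑ (28 st, q0=0, F={9}): 0:p→1,x→2,q→3 1:p→4,x→5,q→3 2:p→6,x→7,q→8 3:p→9,x→5,q→3 4:p→4,x→10,q→11 5:p→9,x→12,q→8 6:p→13,x→14,q→15 7:p→6,x→16,q→17 8:p→9,x→17,q→18 9:p→9,x→9,q→9 10:p→9,x→18,q→19 11:p→9,x→10,q→11 12:p→9,x→20,q→17 13:p→13,x→21,q→22 14:p→9,x→14,q→9 15:p→9,x→14,q→18 16:p→23,x→16,q→14 17:p→9,x→24,q→18 18:p→9,x→9,q→18 19:p→9,x→18,q→18 20:p→9,x→20,q→14 21:p→9,x→25,q→9 22:p→9,x→21,q→18 23:p→26,x→14,q→14 24:p→9,x→24,q→25 25:p→9,x→9,q→9 26:p→26,x→21,q→27 27:p→9,x→21,q→9 (ε-aug+det+¬).
'qp': run [40, 27, 3] end={s0,s13,s30} — reject; 2/2 deletions ∈↓L.
'pxp': N↓-sim [40, 35, 22, 2] end={s0,s13} ∉↓L; 3/3 deletions ∈↓L.
'xpxq': |S_i|=[40, 33, 19, 9, 3] end={s1,s13,s4} — reject; 4/4 single-dels accept.
'xqqx': |S_i|=[40, 33, 17, 7, 2] end={s13,s31} rej; 4/4 single-dels accept.
'ppxxx': |S_i|=[40, 35, 20, 11, 7, 2] end={s13,s31} rej; 5/5 deletions ∈↓L.
'xxxqq': |S_i|=[40, 33, 28, 18, 8, 3] end={s1,s13,s4} ∉↓L; 5/5 single-dels accept.
6 words, ⪯-incomp.


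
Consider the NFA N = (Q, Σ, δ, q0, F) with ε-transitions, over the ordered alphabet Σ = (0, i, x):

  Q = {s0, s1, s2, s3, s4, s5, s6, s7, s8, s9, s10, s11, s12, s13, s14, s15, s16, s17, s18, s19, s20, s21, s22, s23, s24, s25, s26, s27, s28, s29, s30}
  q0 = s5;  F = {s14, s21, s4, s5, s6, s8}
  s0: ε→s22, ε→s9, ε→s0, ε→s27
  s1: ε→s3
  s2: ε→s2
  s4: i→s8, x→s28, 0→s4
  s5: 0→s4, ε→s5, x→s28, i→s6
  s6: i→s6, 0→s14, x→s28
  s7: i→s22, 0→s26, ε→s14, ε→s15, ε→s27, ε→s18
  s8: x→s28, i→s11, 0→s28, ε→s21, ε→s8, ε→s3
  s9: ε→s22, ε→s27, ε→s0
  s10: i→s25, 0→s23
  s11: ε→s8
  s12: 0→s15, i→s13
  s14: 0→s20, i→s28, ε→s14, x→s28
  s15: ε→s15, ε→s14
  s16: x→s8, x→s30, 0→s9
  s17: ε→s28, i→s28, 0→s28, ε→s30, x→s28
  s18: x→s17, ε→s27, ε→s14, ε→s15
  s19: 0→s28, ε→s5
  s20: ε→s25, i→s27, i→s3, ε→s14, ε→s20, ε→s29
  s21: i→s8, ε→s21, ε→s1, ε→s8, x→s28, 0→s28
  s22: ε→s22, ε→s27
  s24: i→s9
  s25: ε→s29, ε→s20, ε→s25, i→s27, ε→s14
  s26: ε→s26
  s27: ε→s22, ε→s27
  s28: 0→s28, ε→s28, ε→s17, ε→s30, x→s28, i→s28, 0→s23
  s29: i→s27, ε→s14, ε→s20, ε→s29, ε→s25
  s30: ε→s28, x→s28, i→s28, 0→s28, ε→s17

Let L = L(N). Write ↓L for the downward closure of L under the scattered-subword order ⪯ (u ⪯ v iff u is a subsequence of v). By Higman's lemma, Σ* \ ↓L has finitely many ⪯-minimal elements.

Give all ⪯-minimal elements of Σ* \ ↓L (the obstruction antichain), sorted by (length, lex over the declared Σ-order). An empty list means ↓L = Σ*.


min(Σ*\↓L) = [x, 0i0, i0i].

|Q|=31, |F|=6, |δ|=96 (52 ε).
min D↑ (6 st, q0=0, F={3}): 0:0→1,i→2,x→3 1:0→1,i→4,x→3 2:0→5,i→2,x→3 3:0→3,i→3,x→3 4:0→3,i→4,x→3 5:0→5,i→3,x→3 (ε-aug+det+¬).
'x': |S_i|=[18, 4] end={s17,s23,s28,s30} rej; 1/1 single-dels accept.
'0i0': run [18, 16, 11, 4] end={s17,s23,s28,s30} rej; 3/3 single-dels accept.
'i0i': N↓-sim [18, 16, 11, 7] end={s17,s22,s23,s27,s28,s3,s30} — reject; 3/3 del acc.
3 minimals (antichain).


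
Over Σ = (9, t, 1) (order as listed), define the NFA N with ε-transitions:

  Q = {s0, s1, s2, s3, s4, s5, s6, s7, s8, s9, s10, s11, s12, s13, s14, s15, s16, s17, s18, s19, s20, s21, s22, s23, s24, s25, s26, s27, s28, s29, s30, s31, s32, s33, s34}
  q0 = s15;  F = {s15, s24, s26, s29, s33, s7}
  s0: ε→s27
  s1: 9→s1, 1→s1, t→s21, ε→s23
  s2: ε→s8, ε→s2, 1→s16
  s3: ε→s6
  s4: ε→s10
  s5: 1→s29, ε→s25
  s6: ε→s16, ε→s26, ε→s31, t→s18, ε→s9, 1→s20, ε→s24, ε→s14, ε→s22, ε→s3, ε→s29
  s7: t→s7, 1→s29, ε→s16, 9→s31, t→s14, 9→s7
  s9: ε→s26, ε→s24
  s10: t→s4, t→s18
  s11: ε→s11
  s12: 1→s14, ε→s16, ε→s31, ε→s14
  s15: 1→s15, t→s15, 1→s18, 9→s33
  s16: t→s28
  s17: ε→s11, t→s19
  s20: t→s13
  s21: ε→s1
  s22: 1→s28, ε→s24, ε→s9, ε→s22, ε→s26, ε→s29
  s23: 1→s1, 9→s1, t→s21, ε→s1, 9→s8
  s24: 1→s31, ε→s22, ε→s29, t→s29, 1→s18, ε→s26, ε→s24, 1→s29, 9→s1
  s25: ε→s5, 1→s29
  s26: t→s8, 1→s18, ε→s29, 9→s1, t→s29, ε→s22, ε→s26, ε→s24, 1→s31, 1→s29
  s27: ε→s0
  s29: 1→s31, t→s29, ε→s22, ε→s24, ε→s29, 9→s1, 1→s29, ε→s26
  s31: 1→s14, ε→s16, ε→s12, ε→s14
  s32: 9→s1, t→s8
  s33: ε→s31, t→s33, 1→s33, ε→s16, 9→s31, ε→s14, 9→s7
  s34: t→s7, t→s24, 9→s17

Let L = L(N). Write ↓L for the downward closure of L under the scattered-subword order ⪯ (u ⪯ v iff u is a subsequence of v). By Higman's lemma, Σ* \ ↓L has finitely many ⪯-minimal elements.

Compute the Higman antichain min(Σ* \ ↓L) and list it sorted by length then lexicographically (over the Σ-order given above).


A = [9919].

|Q|=35, |F|=6, |δ|=104 (51 ε).
min D↑ (5 st, q0=0, F={4}): 0:9→1,t→0,1→0 1:9→2,t→1,1→1 2:9→2,t→2,1→3 3:9→4,t→3,1→3 4:9→4,t→4,1→4 (ε-aug+det+¬).
'9919': |S_i|=[18, 17, 16, 15, 4] end={s1,s21,s23,s8} — reject; 4/4 del acc.
1 words, ⪯-incomp.


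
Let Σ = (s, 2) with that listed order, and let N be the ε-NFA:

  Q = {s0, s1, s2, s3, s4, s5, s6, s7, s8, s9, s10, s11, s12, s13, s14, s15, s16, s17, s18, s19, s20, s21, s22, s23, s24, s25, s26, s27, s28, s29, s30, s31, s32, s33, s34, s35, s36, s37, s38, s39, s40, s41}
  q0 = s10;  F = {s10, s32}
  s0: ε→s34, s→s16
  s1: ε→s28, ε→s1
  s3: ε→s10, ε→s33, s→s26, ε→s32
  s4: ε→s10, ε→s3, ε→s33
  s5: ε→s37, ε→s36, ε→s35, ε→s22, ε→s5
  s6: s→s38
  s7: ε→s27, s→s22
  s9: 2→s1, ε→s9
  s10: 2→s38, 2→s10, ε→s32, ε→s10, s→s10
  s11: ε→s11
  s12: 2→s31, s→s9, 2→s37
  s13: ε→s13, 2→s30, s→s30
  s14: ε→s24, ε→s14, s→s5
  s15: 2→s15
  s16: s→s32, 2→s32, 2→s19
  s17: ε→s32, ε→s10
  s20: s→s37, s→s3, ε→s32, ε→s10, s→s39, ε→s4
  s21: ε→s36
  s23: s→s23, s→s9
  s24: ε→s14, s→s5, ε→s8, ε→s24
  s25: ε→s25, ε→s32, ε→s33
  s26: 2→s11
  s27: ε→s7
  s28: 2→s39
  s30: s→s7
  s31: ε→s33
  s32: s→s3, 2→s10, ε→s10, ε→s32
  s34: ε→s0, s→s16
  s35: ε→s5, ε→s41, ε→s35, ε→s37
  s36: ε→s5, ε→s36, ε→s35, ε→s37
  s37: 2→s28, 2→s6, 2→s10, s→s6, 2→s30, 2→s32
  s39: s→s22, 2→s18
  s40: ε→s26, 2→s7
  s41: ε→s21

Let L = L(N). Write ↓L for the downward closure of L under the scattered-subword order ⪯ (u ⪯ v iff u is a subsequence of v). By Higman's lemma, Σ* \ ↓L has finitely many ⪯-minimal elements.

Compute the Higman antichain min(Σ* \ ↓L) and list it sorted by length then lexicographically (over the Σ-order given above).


|Q|=42, |F|=2, |δ|=88 (49 ε).
min D↑ (1 st, q0=0, F={}): 0:s→0,2→0.
L(D↑) = ∅ ⇒ ↓L = Σ*.

Antichain: [].


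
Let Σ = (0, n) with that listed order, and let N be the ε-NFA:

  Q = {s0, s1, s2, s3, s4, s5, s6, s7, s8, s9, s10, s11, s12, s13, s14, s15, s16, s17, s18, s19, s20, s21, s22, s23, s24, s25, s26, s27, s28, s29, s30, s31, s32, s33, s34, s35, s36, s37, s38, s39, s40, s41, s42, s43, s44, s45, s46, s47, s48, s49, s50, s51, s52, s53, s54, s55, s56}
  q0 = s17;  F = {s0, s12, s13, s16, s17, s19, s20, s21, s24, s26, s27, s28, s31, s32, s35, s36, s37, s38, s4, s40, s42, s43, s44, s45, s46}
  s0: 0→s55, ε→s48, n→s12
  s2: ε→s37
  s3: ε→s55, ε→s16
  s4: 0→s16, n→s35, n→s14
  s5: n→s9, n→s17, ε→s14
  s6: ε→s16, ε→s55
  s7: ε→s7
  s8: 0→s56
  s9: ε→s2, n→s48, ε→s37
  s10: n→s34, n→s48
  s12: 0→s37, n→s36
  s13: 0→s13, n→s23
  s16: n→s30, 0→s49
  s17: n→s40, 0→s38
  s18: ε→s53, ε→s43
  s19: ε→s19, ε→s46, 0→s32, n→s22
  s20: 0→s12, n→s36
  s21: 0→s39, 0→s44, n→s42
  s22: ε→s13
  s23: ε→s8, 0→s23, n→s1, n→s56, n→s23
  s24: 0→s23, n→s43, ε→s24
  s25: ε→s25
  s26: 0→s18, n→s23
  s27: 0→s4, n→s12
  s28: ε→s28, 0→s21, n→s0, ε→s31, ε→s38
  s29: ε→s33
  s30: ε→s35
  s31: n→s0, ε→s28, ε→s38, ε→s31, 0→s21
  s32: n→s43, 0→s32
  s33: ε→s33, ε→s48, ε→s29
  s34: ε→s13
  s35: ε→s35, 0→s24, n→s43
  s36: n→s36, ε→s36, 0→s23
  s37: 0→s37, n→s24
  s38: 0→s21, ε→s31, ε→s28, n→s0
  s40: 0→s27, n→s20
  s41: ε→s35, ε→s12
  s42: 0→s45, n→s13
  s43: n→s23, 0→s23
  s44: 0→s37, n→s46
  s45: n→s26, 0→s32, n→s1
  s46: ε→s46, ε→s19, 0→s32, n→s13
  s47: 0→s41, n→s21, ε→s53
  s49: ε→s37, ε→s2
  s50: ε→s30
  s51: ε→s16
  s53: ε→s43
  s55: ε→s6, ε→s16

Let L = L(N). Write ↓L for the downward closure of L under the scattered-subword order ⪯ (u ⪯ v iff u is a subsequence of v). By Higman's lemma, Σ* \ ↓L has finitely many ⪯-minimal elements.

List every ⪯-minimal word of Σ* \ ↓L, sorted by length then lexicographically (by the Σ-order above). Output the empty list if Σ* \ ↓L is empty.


Antichain: [nnn0, 00nnn, 0000n0, 0n00n0, 0n0n00, n00n00].

|Q|=57, |F|=25, |δ|=111 (46 ε).
min D↑ (23 st, q0=0, F={18}): 0:0→1,n→2 1:0→3,n→4 2:0→5,n→6 3:0→7,n→8 4:0→9,n→10 5:0→11,n→10 6:0→10,n→12 7:0→13,n→14 8:0→15,n→16 9:0→13,n→17 10:0→13,n→12 11:0→9,n→17 12:0→18,n→12 13:0→13,n→19 14:0→20,n→16 15:0→20,n→21 16:0→16,n→18 17:0→19,n→22 18:0→18,n→18 19:0→18,n→22 20:0→20,n→22 21:0→22,n→18 22:0→18,n→18 (ε-aug+det+¬).
'nnn0': |S_i|=[40, 33, 18, 7, 4] end={s1,s23,s56,s8} — reject; 4/4 deletions ∈↓L.
'00nnn': N↓-sim [40, 37, 29, 19, 10, 4] end={s1,s23,s56,s8} rej; 5/5 deletions ∈↓L.
'0000n0': |S_i|=[40, 37, 29, 23, 13, 6, 4] end={s1,s23,s56,s8} ∉↓L; 6/6 del acc.
'0n00n0': run [40, 37, 29, 20, 13, 6, 4] end={s1,s23,s56,s8} — reject; 6/6 deletions ∈↓L.
'0n0n00': run [40, 37, 29, 20, 11, 8, 4] end={s1,s23,s56,s8} ∉↓L; 6/6 del acc.
'n00n00': N↓-sim [40, 33, 25, 18, 9, 6, 4] end={s1,s23,s56,s8} — reject; 6/6 del acc.
6 obstructions.


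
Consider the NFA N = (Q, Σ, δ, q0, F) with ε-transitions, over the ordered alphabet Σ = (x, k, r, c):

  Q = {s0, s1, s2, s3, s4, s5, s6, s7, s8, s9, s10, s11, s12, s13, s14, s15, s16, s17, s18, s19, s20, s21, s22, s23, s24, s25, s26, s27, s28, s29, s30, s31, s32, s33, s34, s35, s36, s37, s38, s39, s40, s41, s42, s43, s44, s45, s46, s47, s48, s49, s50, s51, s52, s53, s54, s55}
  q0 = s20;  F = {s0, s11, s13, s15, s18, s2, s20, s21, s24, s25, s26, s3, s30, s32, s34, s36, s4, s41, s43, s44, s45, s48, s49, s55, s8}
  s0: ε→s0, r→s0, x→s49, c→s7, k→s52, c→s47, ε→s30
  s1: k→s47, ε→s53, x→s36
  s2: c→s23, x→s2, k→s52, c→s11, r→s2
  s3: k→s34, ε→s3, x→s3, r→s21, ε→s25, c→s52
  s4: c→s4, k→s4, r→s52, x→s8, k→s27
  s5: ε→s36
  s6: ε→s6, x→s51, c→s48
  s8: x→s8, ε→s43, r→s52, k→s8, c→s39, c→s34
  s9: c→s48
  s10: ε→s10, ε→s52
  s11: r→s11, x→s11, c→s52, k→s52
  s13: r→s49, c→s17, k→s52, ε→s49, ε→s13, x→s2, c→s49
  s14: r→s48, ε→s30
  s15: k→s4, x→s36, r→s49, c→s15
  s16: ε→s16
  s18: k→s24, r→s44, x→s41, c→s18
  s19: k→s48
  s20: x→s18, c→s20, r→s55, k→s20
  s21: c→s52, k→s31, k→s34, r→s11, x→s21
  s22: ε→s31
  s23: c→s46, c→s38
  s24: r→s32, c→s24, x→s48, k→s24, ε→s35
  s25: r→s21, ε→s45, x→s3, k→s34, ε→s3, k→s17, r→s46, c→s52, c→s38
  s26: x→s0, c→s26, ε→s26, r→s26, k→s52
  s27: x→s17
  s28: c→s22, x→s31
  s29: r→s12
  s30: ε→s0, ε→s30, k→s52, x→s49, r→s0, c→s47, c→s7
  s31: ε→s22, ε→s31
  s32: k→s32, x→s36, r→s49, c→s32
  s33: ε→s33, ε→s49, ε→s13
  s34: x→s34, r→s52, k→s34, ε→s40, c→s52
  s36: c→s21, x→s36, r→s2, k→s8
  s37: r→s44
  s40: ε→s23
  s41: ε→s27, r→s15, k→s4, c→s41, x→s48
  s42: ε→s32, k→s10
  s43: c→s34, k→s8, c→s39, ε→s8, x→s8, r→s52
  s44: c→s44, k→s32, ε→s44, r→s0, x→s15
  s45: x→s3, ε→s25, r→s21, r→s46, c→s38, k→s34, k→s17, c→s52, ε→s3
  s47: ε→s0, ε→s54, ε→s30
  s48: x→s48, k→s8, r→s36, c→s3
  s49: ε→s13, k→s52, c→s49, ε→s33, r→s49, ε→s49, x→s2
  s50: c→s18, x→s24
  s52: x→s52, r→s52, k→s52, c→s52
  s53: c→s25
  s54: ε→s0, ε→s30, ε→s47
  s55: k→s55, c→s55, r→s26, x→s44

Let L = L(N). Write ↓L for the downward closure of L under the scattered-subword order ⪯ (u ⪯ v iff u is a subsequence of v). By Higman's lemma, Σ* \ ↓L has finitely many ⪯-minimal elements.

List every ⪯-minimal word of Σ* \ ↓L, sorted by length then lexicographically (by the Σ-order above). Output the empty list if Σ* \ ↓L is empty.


|Q|=56, |F|=25, |δ|=179 (43 ε).
min D↑ (21 st, q0=0, F={12}): 0:x→1,k→0,r→2,c→0 1:x→3,k→4,r→5,c→1 2:x→5,k→2,r→6,c→2 3:x→7,k→8,r→9,c→3 4:x→7,k→4,r→10,c→4 5:x→9,k→10,r→11,c→5 6:x→11,k→12,r→6,c→6 7:x→7,k→13,r→14,c→15 8:x→13,k→8,r→12,c→8 9:x→14,k→8,r→16,c→9 10:x→14,k→10,r→16,c→10 11:x→16,k→12,r→11,c→11 12:x→12,k→12,r→12,c→12 13:x→13,k→13,r→12,c→17 14:x→14,k→13,r→18,c→19 15:x→15,k→17,r→19,c→12 16:x→18,k→12,r→16,c→16 17:x→17,k→17,r→12,c→12 18:x→18,k→12,r→18,c→20 19:x→19,k→17,r→20,c→12 20:x→20,k→12,r→20,c→12.
'rrk': run [40, 31, 16, 1] end={s52} — reject; 3/3 del acc.
'xxkr': run [40, 37, 27, 14, 1] end={s52} ∉↓L; 4/4 deletions ∈↓L.
'xxxcc': run [40, 37, 27, 20, 15, 3] end={s38,s46,s52} ∉↓L; 5/5 single-dels accept.
'xkxcc': N↓-sim [40, 37, 28, 20, 15, 3] end={s38,s46,s52} ∉↓L; 5/5 deletions ∈↓L.
4 words, ⪯-incomp.

min(Σ*\↓L) = [rrk, xxkr, xxxcc, xkxcc].


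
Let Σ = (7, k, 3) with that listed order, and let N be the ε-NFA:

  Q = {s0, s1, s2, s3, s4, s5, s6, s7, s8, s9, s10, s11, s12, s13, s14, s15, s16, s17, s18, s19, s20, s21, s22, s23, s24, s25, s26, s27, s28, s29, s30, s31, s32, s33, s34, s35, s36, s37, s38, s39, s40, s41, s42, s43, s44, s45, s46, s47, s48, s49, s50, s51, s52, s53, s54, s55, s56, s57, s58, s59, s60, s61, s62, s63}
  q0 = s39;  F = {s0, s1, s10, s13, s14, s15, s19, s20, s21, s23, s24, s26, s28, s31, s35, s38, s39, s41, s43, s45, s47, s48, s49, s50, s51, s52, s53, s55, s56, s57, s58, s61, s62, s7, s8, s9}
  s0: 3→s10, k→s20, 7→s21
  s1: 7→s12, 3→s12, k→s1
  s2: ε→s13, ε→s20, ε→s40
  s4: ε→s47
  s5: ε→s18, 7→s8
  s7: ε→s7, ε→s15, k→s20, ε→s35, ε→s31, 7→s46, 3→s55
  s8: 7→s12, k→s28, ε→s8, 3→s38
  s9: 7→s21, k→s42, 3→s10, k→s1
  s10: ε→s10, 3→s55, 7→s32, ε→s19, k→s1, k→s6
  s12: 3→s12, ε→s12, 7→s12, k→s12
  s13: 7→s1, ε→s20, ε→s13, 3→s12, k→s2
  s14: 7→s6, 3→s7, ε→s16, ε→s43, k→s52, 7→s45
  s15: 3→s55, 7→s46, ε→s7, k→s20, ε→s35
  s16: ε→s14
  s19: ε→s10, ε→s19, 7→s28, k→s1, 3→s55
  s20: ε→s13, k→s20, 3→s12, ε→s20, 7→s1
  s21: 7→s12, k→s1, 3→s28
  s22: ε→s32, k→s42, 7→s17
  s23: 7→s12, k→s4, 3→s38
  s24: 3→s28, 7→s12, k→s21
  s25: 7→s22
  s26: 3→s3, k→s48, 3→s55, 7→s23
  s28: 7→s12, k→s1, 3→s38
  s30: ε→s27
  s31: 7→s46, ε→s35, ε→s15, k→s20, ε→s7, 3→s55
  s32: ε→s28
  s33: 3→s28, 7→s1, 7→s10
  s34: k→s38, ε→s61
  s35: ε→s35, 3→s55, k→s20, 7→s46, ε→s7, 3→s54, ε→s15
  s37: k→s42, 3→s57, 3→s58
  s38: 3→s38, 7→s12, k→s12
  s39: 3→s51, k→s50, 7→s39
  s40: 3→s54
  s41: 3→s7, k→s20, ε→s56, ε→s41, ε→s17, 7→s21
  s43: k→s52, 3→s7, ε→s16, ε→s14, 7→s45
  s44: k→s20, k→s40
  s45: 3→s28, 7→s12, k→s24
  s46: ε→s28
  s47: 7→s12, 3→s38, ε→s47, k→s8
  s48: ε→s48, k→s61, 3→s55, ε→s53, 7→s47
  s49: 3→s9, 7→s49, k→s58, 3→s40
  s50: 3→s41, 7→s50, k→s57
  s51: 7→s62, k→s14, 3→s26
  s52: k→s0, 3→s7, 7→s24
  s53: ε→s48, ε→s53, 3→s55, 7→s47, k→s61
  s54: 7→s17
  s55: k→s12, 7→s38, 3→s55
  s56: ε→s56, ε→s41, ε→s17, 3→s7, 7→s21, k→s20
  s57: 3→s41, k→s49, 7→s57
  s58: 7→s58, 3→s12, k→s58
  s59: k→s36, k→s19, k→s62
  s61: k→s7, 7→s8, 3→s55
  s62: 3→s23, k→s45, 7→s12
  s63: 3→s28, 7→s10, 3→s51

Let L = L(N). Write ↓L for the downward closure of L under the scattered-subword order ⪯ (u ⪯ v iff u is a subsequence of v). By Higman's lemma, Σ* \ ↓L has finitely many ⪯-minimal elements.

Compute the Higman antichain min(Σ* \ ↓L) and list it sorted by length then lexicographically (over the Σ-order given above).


Antichain: [377, k3k3, 333k, kkkk3, kkk3k7].

|Q|=64, |F|=36, |δ|=186 (48 ε).
min D↑ (29 st, q0=0, F={12}): 0:7→0,k→1,3→2 1:7→1,k→3,3→4 2:7→5,k→6,3→7 3:7→3,k→8,3→4 4:7→9,k→10,3→11 5:7→12,k→13,3→14 6:7→13,k→15,3→11 7:7→14,k→16,3→17 8:7→8,k→18,3→19 9:7→12,k→20,3→21 10:7→20,k→10,3→12 11:7→21,k→10,3→17 12:7→12,k→12,3→12 13:7→12,k→22,3→21 14:7→12,k→23,3→24 15:7→22,k→25,3→11 16:7→23,k→26,3→17 17:7→24,k→12,3→17 18:7→18,k→18,3→12 19:7→9,k→20,3→27 20:7→12,k→20,3→12 21:7→12,k→20,3→24 22:7→12,k→9,3→21 23:7→12,k→28,3→24 24:7→12,k→12,3→24 25:7→9,k→10,3→27 26:7→28,k→11,3→17 27:7→21,k→20,3→17 28:7→12,k→21,3→24 [Hopcroft].
'377': N↓-sim [48, 43, 16, 1] end={s12} rej; 3/3 deletions ∈↓L.
'k3k3': run [48, 42, 25, 10, 3] end={s12,s17,s54} ∉↓L; 4/4 deletions ∈↓L.
'333k': run [48, 43, 29, 6, 1] end={s12} ∉↓L; 4/4 single-dels accept.
'kkkk3': |S_i|=[48, 42, 33, 26, 11, 3] end={s12,s17,s54} ∉↓L; 5/5 deletions ∈↓L.
'kkk3k7': N↓-sim [48, 42, 33, 26, 15, 4, 1] end={s12} rej; 6/6 del acc.
5 words, ⪯-incomp.


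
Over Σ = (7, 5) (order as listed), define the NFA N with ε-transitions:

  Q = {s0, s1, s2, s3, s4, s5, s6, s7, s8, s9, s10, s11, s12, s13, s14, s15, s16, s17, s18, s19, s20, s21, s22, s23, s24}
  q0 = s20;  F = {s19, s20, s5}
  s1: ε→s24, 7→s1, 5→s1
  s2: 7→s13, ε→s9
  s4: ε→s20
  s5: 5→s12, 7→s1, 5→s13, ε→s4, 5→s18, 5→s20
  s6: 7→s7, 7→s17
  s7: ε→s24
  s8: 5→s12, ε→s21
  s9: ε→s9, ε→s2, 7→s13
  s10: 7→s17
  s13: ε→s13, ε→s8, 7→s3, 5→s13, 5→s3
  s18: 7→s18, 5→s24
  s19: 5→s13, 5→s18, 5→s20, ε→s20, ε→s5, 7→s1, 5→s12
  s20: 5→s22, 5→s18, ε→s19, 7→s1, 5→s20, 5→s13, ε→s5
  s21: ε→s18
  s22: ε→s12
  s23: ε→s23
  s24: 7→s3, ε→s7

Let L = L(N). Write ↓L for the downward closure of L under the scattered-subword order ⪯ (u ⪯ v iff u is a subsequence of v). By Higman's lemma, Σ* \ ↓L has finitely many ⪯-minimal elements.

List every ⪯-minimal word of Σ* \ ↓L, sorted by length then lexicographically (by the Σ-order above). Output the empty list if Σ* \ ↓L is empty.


|Q|=25, |F|=3, |δ|=47 (18 ε).
min D↑ (2 st, q0=0, F={1}): 0:7→1,5→0 1:7→1,5→1.
'7': |S_i|=[14, 5] end={s1,s18,s24,s3,s7} ∉↓L; 1/1 del acc.
1 minimals (antichain).

min(Σ*\↓L) = [7].


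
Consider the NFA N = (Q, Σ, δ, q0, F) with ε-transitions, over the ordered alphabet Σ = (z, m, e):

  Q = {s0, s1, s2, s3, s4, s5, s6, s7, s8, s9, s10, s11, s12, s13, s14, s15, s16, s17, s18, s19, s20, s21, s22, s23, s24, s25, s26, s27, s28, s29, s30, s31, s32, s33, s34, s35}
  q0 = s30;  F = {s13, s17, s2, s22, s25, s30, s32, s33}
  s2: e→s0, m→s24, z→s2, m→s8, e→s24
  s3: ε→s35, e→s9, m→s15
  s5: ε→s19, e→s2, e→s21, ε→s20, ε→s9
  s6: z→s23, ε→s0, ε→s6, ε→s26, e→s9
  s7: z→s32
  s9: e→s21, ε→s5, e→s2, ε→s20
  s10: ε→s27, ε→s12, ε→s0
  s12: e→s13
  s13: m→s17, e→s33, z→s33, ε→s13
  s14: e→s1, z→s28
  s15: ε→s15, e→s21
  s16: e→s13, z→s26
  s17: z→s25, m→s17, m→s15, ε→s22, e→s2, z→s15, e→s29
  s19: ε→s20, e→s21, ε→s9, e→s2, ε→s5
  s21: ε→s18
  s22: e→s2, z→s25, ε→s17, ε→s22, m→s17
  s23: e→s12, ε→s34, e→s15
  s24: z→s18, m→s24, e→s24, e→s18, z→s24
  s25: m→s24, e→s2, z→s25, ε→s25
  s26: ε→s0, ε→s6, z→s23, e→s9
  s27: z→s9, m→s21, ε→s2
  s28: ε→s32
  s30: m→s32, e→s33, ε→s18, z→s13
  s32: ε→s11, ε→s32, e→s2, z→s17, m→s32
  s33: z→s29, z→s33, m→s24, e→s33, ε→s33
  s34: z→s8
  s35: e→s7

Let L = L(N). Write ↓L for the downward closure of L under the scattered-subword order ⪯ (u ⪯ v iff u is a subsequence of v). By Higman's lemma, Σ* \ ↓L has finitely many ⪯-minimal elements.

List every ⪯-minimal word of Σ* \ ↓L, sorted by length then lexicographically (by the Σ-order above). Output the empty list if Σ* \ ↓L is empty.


|Q|=36, |F|=8, |δ|=91 (31 ε).
min D↑ (8 st, q0=0, F={6}): 0:z→1,m→2,e→3 1:z→3,m→4,e→3 2:z→4,m→2,e→5 3:z→3,m→6,e→3 4:z→7,m→4,e→5 5:z→5,m→6,e→6 6:z→6,m→6,e→6 7:z→7,m→6,e→5 (ε-aug+det+¬).
'em': run [16, 8, 3] end={s18,s24,s8} ∉↓L; 2/2 del acc.
'zzm': N↓-sim [16, 13, 10, 3] end={s18,s24,s8} — reject; 3/3 single-dels accept.
'mee': |S_i|=[16, 13, 7, 3] end={s0,s18,s24} — reject; 3/3 del acc.
3 minimals (antichain).

min(Σ*\↓L) = [em, zzm, mee].


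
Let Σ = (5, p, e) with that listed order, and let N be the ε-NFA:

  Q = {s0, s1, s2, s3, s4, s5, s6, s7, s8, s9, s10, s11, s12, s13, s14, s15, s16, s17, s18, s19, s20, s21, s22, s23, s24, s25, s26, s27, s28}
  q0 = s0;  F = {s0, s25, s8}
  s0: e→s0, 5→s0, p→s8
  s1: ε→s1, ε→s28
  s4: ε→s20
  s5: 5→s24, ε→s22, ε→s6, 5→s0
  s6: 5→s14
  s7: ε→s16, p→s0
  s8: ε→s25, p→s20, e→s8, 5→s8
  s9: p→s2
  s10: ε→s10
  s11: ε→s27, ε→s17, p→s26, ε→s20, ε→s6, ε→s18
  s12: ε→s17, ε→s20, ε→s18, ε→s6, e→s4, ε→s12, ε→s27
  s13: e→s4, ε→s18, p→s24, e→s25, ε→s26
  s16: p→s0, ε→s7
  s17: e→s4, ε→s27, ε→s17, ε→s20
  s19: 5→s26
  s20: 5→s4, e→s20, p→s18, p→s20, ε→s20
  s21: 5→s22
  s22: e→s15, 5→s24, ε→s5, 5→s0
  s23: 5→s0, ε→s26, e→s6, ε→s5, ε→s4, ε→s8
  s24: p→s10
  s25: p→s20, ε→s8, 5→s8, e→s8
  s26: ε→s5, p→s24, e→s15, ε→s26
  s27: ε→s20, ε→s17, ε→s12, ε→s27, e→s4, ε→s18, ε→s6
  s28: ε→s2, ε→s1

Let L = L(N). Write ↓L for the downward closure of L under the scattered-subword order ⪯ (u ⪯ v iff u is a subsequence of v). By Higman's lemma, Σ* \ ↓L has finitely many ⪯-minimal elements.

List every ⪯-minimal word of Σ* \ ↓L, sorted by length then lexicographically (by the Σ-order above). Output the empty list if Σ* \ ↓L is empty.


A = [pp].

|Q|=29, |F|=3, |δ|=78 (42 ε).
min D↑ (3 st, q0=0, F={2}): 0:5→0,p→1,e→0 1:5→1,p→2,e→1 2:5→2,p→2,e→2 (ε-aug+det+¬).
'pp': N↓-sim [6, 5, 3] end={s18,s20,s4} — reject; 2/2 single-dels accept.
1 words, ⪯-incomp.


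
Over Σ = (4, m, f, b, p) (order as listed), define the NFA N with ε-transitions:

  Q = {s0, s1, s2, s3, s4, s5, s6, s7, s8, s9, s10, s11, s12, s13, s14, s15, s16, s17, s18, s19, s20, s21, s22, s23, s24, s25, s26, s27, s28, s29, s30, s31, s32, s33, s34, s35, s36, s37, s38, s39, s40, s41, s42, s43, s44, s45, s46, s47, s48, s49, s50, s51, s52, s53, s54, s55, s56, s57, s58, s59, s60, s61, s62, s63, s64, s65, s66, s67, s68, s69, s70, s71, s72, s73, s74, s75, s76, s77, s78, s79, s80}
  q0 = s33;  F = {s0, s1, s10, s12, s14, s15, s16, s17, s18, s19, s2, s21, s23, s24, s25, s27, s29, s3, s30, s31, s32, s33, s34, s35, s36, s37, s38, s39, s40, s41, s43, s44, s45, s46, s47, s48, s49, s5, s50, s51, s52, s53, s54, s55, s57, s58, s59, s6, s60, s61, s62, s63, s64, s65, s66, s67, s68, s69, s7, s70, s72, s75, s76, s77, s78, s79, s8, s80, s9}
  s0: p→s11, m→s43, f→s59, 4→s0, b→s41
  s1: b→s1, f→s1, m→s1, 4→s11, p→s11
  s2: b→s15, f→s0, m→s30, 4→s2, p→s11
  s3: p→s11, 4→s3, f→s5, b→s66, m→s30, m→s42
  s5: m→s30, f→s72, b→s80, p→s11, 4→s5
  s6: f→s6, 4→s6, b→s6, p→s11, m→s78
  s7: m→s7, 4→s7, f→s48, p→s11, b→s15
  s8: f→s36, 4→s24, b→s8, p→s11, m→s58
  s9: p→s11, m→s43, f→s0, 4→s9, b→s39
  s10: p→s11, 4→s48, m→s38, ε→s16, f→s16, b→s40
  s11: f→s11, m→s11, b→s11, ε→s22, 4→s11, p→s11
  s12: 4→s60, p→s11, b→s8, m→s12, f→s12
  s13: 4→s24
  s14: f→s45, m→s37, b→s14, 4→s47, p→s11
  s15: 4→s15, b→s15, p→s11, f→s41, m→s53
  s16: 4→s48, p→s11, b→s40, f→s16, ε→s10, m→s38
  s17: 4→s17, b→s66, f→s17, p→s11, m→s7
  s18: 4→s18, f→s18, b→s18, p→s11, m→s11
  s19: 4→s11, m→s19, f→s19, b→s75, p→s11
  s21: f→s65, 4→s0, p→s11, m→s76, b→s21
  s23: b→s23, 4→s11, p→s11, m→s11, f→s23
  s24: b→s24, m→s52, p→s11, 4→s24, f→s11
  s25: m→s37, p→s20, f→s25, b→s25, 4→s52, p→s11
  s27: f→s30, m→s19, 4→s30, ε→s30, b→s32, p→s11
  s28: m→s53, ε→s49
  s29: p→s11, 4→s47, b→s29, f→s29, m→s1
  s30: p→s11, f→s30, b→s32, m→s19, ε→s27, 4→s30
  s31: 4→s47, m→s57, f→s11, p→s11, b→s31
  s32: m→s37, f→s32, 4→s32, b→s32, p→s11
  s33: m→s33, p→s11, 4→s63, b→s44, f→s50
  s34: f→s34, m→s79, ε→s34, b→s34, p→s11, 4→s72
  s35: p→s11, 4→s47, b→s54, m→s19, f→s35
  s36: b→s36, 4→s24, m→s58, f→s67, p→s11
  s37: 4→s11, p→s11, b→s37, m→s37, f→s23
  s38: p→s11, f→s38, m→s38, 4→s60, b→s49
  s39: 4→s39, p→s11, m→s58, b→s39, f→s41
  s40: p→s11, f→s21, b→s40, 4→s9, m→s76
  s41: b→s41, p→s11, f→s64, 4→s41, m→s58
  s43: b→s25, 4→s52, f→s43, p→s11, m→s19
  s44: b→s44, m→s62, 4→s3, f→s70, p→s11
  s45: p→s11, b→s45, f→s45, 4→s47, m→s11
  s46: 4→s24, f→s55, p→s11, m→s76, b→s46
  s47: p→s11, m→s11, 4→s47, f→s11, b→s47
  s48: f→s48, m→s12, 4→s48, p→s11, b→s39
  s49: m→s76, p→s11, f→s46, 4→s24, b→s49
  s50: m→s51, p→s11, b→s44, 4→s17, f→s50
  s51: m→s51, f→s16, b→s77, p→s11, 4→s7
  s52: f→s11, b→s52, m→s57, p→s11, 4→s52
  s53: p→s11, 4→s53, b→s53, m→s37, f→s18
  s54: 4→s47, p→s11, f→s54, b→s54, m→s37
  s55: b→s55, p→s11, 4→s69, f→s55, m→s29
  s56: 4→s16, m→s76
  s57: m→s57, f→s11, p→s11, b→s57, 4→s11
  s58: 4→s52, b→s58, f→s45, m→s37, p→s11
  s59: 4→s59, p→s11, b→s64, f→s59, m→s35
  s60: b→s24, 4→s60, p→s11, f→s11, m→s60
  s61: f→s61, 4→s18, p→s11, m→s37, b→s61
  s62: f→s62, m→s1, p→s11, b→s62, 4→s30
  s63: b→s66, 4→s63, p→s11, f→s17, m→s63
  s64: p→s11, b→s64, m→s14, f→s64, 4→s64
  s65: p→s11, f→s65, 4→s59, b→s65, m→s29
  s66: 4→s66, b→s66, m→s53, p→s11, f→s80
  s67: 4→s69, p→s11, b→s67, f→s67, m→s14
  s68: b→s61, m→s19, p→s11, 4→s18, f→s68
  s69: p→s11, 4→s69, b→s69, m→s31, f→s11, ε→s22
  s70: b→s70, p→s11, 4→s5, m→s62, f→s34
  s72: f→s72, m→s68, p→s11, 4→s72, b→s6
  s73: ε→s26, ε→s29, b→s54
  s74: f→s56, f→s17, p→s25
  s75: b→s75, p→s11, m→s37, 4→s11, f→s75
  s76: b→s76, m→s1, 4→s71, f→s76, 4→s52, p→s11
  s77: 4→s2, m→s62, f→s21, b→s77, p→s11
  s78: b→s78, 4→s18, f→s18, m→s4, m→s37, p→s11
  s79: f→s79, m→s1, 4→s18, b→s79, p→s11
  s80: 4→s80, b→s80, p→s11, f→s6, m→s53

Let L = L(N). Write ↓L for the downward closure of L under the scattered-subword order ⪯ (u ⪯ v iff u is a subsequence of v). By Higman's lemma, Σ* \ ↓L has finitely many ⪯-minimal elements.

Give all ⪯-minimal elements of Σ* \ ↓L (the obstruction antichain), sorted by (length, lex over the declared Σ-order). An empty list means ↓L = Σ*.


|Q|=81, |F|=69, |δ|=372 (10 ε).
min D↑ (68 st, q0=0, F={4}): 0:4→1,m→0,f→2,b→3,p→4 1:4→1,m→1,f→5,b→6,p→4 2:4→5,m→7,f→2,b→3,p→4 3:4→8,m→9,f→10,b→3,p→4 4:4→4,m→4,f→4,b→4,p→4 5:4→5,m→11,f→5,b→6,p→4 6:4→6,m→12,f→13,b→6,p→4 7:4→11,m→7,f→14,b→15,p→4 8:4→8,m→16,f→17,b→6,p→4 9:4→16,m→18,f→9,b→9,p→4 10:4→17,m→9,f→19,b→10,p→4 11:4→11,m→11,f→20,b→21,p→4 12:4→12,m→22,f→23,b→12,p→4 13:4→13,m→12,f→24,b→13,p→4 14:4→20,m→25,f→14,b→26,p→4 15:4→27,m→9,f→28,b→15,p→4 16:4→16,m→29,f→16,b→30,p→4 17:4→17,m→16,f→31,b→13,p→4 18:4→4,m→18,f→18,b→18,p→4 19:4→31,m→32,f→19,b→19,p→4 20:4→20,m→33,f→20,b→34,p→4 21:4→21,m→12,f→35,b→21,p→4 22:4→4,m→22,f→36,b→22,p→4 23:4→23,m→4,f→23,b→23,p→4 24:4→24,m→37,f→24,b→24,p→4 25:4→38,m→25,f→25,b→39,p→4 26:4→40,m→41,f→28,b→26,p→4 27:4→27,m→16,f→42,b→21,p→4 28:4→42,m→41,f→43,b→28,p→4 29:4→4,m→29,f→29,b→44,p→4 30:4→30,m→22,f→30,b→30,p→4 31:4→31,m→45,f→31,b→24,p→4 32:4→23,m→18,f→32,b→32,p→4 33:4→38,m→33,f→33,b→46,p→4 34:4→34,m→47,f→35,b→34,p→4 35:4→35,m→47,f→48,b→35,p→4 36:4→4,m→4,f→36,b→36,p→4 37:4→23,m→22,f→23,b→37,p→4 38:4→38,m→38,f→4,b→49,p→4 39:4→49,m→41,f→50,b→39,p→4 40:4→40,m→51,f→42,b→34,p→4 41:4→52,m→18,f→41,b→41,p→4 42:4→42,m→51,f→53,b→35,p→4 43:4→53,m→54,f→43,b→43,p→4 44:4→4,m→22,f→44,b→44,p→4 45:4→23,m→29,f→45,b→55,p→4 46:4→49,m→47,f→56,b→46,p→4 47:4→52,m→22,f→57,b→47,p→4 48:4→48,m→58,f→48,b→48,p→4 49:4→49,m→52,f→4,b→49,p→4 50:4→49,m→41,f→59,b→50,p→4 51:4→52,m→29,f→51,b→60,p→4 52:4→52,m→61,f→4,b→52,p→4 53:4→53,m→62,f→53,b→48,p→4 54:4→63,m→18,f→54,b→54,p→4 55:4→23,m→22,f→55,b→55,p→4 56:4→49,m→47,f→64,b→56,p→4 57:4→63,m→4,f→57,b→57,p→4 58:4→63,m→22,f→57,b→58,p→4 59:4→65,m→54,f→59,b→59,p→4 60:4→52,m→22,f→60,b→60,p→4 61:4→4,m→61,f→4,b→61,p→4 62:4→63,m→29,f→62,b→66,p→4 63:4→63,m→4,f→4,b→63,p→4 64:4→65,m→58,f→64,b→64,p→4 65:4→65,m→67,f→4,b→65,p→4 66:4→63,m→22,f→66,b→66,p→4 67:4→63,m→61,f→4,b→67,p→4 [Hopcroft].
'p': run [75, 3] end={s11,s20,s22} ∉↓L; 1/1 single-dels accept.
'bmm4': run [75, 63, 34, 9, 2] end={s11,s22} — reject; 4/4 del acc.
'4bmfm': N↓-sim [75, 54, 33, 15, 6, 2] end={s11,s22} — reject; 5/5 deletions ∈↓L.
'fmfm4f': |S_i|=[75, 73, 62, 53, 33, 10, 2] end={s11,s22} — reject; 6/6 del acc.
'bffm4m': |S_i|=[75, 63, 51, 40, 21, 4, 2] end={s11,s22} ∉↓L; 6/6 deletions ∈↓L.
5 obstructions.

A = [p, bmm4, 4bmfm, fmfm4f, bffm4m].
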